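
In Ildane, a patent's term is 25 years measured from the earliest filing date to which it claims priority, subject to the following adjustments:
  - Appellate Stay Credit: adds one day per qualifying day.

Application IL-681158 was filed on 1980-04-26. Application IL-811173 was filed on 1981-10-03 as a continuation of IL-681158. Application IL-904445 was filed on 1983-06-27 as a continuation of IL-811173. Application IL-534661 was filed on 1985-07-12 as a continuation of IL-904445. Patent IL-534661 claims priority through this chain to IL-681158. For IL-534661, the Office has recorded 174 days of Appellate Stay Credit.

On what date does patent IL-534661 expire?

Earliest priority filing: 26 April 1980.
Base term: 26 April 1980 + 25 years → 26 April 2005.
Appellate Stay Credit: +174 days → 17 October 2005.

October 17, 2005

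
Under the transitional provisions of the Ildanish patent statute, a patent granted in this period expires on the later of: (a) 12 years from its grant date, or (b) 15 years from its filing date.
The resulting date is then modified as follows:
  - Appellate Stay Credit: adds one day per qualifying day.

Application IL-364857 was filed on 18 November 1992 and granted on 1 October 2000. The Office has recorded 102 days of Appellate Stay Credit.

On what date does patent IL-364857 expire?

(a) grant + 12 years → 1 October 2012.
(b) filing + 15 years → 18 November 2007.
Later of the two: 1 October 2012.
Appellate Stay Credit: +102 days → 11 January 2013.

January 11, 2013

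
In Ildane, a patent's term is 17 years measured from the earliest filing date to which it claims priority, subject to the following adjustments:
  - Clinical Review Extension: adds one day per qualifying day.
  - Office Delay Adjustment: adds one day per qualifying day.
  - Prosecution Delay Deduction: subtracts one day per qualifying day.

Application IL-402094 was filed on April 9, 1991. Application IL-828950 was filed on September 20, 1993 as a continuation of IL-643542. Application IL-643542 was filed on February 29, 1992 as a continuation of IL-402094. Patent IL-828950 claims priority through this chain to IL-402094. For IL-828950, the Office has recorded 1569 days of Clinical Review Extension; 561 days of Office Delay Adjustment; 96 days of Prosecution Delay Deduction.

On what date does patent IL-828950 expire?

November 3, 2013

Earliest priority filing: 9 April 1991.
Base term: 9 April 1991 + 17 years → 9 April 2008.
Clinical Review Extension: +1569 days → 26 July 2012.
Office Delay Adjustment: +561 days → 7 February 2014.
Prosecution Delay Deduction: −96 days → 3 November 2013.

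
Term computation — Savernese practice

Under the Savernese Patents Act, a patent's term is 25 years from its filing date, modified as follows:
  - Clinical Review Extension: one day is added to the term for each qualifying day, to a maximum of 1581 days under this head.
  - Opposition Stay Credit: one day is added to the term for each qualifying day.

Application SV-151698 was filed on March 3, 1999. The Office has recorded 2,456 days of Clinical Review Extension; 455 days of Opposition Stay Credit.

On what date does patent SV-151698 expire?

September 29, 2029

Base term: filing date + 25 years → 3 March 2024.
Clinical Review Extension: 2456 days claimed exceeds the 1581-day cap, so +1581 days → 1 July 2028.
Opposition Stay Credit: +455 days → 29 September 2029.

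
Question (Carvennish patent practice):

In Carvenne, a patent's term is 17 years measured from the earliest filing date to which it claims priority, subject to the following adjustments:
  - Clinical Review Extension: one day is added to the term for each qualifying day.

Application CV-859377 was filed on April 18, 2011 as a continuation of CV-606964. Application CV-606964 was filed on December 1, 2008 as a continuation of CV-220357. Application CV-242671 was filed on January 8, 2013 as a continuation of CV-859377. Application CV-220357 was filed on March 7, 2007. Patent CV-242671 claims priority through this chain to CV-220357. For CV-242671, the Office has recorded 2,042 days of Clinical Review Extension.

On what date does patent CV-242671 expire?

October 9, 2029

Earliest priority filing: 7 March 2007.
Base term: 7 March 2007 + 17 years → 7 March 2024.
Clinical Review Extension: +2042 days → 9 October 2029.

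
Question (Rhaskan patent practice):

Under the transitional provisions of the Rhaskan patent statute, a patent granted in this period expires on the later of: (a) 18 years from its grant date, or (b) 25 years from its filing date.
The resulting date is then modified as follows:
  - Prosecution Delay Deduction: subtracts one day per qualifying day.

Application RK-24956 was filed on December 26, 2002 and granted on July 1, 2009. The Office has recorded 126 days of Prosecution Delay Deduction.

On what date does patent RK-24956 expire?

(a) grant + 18 years → 1 July 2027.
(b) filing + 25 years → 26 December 2027.
Later of the two: 26 December 2027.
Prosecution Delay Deduction: −126 days → 22 August 2027.

August 22, 2027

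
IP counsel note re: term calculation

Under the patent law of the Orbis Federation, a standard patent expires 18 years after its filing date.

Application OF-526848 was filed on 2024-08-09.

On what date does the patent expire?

August 9, 2042

Filing date + 18 years → 9 August 2042.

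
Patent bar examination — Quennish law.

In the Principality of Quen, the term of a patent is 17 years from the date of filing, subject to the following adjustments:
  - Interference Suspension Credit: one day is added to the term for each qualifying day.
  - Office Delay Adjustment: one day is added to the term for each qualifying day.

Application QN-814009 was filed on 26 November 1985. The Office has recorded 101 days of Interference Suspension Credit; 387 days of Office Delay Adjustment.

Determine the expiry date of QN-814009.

2004-03-28

Base term: filing date + 17 years → 26 November 2002.
Interference Suspension Credit: +101 days → 7 March 2003.
Office Delay Adjustment: +387 days → 28 March 2004.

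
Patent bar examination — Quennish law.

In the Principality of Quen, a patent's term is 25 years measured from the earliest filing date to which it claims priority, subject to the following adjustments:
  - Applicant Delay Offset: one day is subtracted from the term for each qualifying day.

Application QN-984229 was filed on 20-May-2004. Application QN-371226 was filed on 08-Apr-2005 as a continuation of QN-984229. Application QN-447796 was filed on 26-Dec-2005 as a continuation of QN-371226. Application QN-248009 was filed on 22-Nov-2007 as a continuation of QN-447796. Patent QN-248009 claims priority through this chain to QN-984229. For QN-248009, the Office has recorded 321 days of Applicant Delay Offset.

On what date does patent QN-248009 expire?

Earliest priority filing: 20 May 2004.
Base term: 20 May 2004 + 25 years → 20 May 2029.
Applicant Delay Offset: −321 days → 3 July 2028.

July 3, 2028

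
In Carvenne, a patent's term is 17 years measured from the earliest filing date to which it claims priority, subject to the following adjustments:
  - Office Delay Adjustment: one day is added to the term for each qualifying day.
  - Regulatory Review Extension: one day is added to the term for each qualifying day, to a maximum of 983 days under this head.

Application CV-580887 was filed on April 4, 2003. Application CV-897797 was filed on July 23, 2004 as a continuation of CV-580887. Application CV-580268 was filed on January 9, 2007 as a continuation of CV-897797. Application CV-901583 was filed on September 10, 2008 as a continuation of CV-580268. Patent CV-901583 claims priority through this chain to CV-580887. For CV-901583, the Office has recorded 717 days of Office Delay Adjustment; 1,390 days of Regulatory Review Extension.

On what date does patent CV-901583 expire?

November 29, 2024

Earliest priority filing: 4 April 2003.
Base term: 4 April 2003 + 17 years → 4 April 2020.
Office Delay Adjustment: +717 days → 22 March 2022.
Regulatory Review Extension: 1390 days claimed exceeds the 983-day cap, so +983 days → 29 November 2024.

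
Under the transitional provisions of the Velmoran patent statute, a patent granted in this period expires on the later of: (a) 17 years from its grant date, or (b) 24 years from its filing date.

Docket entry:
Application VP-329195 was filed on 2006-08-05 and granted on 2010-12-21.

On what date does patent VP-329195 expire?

August 5, 2030

(a) grant + 17 years → 21 December 2027.
(b) filing + 24 years → 5 August 2030.
Later of the two: 5 August 2030.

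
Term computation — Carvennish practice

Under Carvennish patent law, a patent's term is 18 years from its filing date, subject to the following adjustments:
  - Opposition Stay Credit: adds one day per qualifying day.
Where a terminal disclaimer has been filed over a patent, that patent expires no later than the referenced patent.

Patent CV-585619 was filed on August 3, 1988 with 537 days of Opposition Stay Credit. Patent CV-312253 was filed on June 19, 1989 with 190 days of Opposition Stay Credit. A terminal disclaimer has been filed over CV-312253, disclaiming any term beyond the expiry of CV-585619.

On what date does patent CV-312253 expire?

Natural term of CV-312253:
  Base: filing + 18 years → 19 June 2007.
  Opposition Stay Credit: +190 days → 26 December 2007.
Expiry of referenced patent CV-585619:
  Base: filing + 18 years → 3 August 2006.
  Opposition Stay Credit: +537 days → 22 January 2008.
Terminal disclaimer: CV-312253 expires on the earlier of 26 December 2007 and 22 January 2008.

2007-12-26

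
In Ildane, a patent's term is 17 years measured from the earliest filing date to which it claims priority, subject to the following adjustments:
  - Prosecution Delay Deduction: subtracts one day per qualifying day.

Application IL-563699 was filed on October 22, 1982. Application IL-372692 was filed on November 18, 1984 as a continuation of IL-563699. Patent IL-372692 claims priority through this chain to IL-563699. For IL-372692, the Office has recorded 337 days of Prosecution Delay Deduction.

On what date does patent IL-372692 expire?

Earliest priority filing: 22 October 1982.
Base term: 22 October 1982 + 17 years → 22 October 1999.
Prosecution Delay Deduction: −337 days → 19 November 1998.

November 19, 1998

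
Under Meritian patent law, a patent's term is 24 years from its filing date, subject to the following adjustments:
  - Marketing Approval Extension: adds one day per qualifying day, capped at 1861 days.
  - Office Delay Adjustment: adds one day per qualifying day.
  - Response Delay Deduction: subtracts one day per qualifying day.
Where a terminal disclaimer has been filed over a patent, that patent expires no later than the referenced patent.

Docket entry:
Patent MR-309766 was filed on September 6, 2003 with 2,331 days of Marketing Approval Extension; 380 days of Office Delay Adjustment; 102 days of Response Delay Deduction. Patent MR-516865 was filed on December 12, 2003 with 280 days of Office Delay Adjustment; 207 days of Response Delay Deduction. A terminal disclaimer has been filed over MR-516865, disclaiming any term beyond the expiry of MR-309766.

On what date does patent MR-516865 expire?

February 23, 2028

Natural term of MR-516865:
  Base: filing + 24 years → 12 December 2027.
  Office Delay Adjustment: +280 days → 17 September 2028.
  Response Delay Deduction: −207 days → 23 February 2028.
Expiry of referenced patent MR-309766:
  Base: filing + 24 years → 6 September 2027.
  Marketing Approval Extension: 2331 days claimed exceeds the 1861-day cap, so +1861 days → 10 October 2032.
  Office Delay Adjustment: +380 days → 25 October 2033.
  Response Delay Deduction: −102 days → 15 July 2033.
Terminal disclaimer: MR-516865 expires on the earlier of 23 February 2028 and 15 July 2033.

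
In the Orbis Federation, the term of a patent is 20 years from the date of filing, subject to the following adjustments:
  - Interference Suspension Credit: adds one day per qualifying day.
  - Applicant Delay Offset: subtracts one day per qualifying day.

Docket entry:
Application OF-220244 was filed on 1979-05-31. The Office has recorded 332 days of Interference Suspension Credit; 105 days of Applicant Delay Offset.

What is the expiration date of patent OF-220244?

January 13, 2000

Base term: filing date + 20 years → 31 May 1999.
Interference Suspension Credit: +332 days → 27 April 2000.
Applicant Delay Offset: −105 days → 13 January 2000.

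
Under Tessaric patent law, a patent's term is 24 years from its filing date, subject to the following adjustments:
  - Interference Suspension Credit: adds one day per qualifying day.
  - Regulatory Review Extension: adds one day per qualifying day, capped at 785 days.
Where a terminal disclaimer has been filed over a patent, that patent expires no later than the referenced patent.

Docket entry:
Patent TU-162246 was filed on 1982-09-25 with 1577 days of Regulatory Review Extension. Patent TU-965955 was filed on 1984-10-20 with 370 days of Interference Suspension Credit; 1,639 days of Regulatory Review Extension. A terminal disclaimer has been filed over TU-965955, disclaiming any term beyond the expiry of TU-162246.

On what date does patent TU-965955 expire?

Natural term of TU-965955:
  Base: filing + 24 years → 20 October 2008.
  Interference Suspension Credit: +370 days → 25 October 2009.
  Regulatory Review Extension: 1639 days claimed exceeds the 785-day cap, so +785 days → 19 December 2011.
Expiry of referenced patent TU-162246:
  Base: filing + 24 years → 25 September 2006.
  Regulatory Review Extension: 1577 days claimed exceeds the 785-day cap, so +785 days → 18 November 2008.
Terminal disclaimer: TU-965955 expires on the earlier of 19 December 2011 and 18 November 2008.

2008-11-18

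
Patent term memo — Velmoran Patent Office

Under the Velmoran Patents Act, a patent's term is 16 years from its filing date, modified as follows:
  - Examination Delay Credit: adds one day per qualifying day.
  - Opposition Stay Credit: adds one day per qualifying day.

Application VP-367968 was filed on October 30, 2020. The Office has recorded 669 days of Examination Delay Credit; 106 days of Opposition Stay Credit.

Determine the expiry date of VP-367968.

2038-12-14

Base term: filing date + 16 years → 30 October 2036.
Examination Delay Credit: +669 days → 30 August 2038.
Opposition Stay Credit: +106 days → 14 December 2038.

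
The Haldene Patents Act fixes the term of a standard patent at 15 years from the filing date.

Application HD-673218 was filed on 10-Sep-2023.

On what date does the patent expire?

2038-09-10

Filing date + 15 years → 10 September 2038.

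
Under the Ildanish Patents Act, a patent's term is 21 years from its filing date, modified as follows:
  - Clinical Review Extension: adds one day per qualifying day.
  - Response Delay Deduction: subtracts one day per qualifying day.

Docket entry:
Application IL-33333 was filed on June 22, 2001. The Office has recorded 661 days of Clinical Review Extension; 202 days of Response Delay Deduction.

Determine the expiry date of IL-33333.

September 24, 2023

Base term: filing date + 21 years → 22 June 2022.
Clinical Review Extension: +661 days → 13 April 2024.
Response Delay Deduction: −202 days → 24 September 2023.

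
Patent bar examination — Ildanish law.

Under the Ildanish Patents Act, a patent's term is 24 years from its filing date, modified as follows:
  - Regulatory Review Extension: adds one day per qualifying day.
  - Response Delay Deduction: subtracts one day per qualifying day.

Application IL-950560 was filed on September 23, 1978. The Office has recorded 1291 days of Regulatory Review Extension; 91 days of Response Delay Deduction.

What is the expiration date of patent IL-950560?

Base term: filing date + 24 years → 23 September 2002.
Regulatory Review Extension: +1291 days → 6 April 2006.
Response Delay Deduction: −91 days → 5 January 2006.

January 5, 2006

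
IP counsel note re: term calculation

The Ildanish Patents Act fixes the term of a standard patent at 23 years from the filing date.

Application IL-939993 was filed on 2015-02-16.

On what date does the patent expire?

Filing date + 23 years → 16 February 2038.

February 16, 2038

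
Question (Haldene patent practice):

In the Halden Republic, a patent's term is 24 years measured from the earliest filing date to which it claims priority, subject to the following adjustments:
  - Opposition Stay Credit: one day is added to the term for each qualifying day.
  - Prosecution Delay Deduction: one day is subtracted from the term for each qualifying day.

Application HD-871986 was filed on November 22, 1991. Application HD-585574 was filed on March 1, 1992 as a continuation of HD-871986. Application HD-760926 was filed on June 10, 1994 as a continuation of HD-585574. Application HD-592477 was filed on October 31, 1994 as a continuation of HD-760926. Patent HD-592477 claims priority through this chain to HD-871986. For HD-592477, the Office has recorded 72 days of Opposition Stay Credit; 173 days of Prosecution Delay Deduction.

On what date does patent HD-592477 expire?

2015-08-13

Earliest priority filing: 22 November 1991.
Base term: 22 November 1991 + 24 years → 22 November 2015.
Opposition Stay Credit: +72 days → 2 February 2016.
Prosecution Delay Deduction: −173 days → 13 August 2015.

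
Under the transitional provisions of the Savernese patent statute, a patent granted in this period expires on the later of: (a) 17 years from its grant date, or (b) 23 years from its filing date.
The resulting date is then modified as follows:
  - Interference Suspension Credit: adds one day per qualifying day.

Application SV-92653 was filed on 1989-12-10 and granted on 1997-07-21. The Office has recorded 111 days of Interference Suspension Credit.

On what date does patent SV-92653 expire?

(a) grant + 17 years → 21 July 2014.
(b) filing + 23 years → 10 December 2012.
Later of the two: 21 July 2014.
Interference Suspension Credit: +111 days → 9 November 2014.

2014-11-09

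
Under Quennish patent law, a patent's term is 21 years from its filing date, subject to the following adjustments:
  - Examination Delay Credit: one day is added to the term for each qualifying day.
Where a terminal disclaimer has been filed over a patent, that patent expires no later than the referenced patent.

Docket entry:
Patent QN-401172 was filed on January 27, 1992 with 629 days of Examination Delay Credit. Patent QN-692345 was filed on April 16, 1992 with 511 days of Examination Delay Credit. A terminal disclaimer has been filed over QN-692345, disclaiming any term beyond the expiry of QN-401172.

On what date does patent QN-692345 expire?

Natural term of QN-692345:
  Base: filing + 21 years → 16 April 2013.
  Examination Delay Credit: +511 days → 9 September 2014.
Expiry of referenced patent QN-401172:
  Base: filing + 21 years → 27 January 2013.
  Examination Delay Credit: +629 days → 18 October 2014.
Terminal disclaimer: QN-692345 expires on the earlier of 9 September 2014 and 18 October 2014.

2014-09-09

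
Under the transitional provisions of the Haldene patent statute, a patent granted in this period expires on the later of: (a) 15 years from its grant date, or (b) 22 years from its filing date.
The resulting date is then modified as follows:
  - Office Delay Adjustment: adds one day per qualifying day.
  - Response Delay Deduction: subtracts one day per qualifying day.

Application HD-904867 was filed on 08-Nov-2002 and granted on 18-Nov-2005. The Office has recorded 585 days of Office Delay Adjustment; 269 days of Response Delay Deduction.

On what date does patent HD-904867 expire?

September 20, 2025

(a) grant + 15 years → 18 November 2020.
(b) filing + 22 years → 8 November 2024.
Later of the two: 8 November 2024.
Office Delay Adjustment: +585 days → 16 June 2026.
Response Delay Deduction: −269 days → 20 September 2025.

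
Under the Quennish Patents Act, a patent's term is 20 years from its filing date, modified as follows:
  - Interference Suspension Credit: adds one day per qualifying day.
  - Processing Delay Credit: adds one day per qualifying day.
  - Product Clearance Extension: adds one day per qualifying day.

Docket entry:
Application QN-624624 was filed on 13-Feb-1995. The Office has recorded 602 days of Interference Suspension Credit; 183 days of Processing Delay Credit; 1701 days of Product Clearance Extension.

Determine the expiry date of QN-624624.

Base term: filing date + 20 years → 13 February 2015.
Interference Suspension Credit: +602 days → 7 October 2016.
Processing Delay Credit: +183 days → 8 April 2017.
Product Clearance Extension: +1701 days → 4 December 2021.

December 4, 2021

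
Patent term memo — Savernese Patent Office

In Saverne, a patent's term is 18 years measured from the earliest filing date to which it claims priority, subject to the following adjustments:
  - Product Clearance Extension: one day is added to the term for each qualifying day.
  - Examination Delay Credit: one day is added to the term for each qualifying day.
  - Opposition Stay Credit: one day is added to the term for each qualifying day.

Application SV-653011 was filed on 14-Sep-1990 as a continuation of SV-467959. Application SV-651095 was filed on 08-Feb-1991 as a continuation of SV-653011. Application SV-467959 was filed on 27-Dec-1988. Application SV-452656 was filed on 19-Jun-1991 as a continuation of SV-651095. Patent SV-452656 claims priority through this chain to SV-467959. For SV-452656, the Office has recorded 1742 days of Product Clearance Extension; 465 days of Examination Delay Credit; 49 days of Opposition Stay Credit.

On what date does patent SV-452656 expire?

Earliest priority filing: 27 December 1988.
Base term: 27 December 1988 + 18 years → 27 December 2006.
Product Clearance Extension: +1742 days → 4 October 2011.
Examination Delay Credit: +465 days → 11 January 2013.
Opposition Stay Credit: +49 days → 1 March 2013.

March 1, 2013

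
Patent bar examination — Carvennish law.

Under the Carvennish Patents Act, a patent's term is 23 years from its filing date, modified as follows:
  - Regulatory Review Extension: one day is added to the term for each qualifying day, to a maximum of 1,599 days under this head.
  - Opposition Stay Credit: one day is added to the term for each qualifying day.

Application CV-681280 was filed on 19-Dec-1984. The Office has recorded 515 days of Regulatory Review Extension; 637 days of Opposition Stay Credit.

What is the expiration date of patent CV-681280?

Base term: filing date + 23 years → 19 December 2007.
Regulatory Review Extension: 515 days (within the 1599-day cap) → +515 days → 17 May 2009.
Opposition Stay Credit: +637 days → 13 February 2011.

2011-02-13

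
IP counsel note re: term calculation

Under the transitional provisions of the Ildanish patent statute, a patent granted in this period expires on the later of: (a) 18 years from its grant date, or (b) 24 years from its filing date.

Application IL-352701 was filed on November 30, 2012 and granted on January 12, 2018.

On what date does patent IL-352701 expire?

(a) grant + 18 years → 12 January 2036.
(b) filing + 24 years → 30 November 2036.
Later of the two: 30 November 2036.

November 30, 2036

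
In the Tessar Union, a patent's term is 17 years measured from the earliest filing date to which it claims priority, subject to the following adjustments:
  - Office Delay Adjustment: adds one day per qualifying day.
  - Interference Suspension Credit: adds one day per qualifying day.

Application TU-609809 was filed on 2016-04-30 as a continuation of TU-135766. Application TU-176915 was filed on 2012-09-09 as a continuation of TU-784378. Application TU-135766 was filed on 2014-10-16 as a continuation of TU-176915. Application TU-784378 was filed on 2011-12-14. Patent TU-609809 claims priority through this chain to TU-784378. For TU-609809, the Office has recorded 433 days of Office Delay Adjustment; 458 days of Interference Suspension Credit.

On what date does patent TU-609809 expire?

Earliest priority filing: 14 December 2011.
Base term: 14 December 2011 + 17 years → 14 December 2028.
Office Delay Adjustment: +433 days → 20 February 2030.
Interference Suspension Credit: +458 days → 24 May 2031.

2031-05-24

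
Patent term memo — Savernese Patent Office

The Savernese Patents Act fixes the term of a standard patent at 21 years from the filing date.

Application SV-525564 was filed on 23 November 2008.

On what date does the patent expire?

Filing date + 21 years → 23 November 2029.

November 23, 2029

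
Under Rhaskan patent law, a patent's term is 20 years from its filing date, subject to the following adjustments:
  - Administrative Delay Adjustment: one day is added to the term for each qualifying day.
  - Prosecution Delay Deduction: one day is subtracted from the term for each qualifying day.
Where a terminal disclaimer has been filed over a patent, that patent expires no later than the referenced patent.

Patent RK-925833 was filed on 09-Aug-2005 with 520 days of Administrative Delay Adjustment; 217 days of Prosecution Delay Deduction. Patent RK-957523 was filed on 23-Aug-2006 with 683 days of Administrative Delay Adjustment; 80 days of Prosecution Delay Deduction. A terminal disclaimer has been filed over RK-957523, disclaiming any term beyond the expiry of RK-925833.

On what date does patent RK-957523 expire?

Natural term of RK-957523:
  Base: filing + 20 years → 23 August 2026.
  Administrative Delay Adjustment: +683 days → 6 July 2028.
  Prosecution Delay Deduction: −80 days → 17 April 2028.
Expiry of referenced patent RK-925833:
  Base: filing + 20 years → 9 August 2025.
  Administrative Delay Adjustment: +520 days → 11 January 2027.
  Prosecution Delay Deduction: −217 days → 8 June 2026.
Terminal disclaimer: RK-957523 expires on the earlier of 17 April 2028 and 8 June 2026.

June 8, 2026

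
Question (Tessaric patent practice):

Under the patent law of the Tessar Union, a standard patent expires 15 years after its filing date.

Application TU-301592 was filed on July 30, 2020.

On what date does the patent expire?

July 30, 2035

Filing date + 15 years → 30 July 2035.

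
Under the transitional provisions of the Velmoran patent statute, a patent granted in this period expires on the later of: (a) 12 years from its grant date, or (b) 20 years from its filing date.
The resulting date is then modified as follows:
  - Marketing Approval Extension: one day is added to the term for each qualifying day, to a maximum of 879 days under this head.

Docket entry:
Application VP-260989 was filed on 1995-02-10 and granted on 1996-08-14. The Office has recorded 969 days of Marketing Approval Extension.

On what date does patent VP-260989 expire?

July 8, 2017

(a) grant + 12 years → 14 August 2008.
(b) filing + 20 years → 10 February 2015.
Later of the two: 10 February 2015.
Marketing Approval Extension: 969 days claimed exceeds the 879-day cap, so +879 days → 8 July 2017.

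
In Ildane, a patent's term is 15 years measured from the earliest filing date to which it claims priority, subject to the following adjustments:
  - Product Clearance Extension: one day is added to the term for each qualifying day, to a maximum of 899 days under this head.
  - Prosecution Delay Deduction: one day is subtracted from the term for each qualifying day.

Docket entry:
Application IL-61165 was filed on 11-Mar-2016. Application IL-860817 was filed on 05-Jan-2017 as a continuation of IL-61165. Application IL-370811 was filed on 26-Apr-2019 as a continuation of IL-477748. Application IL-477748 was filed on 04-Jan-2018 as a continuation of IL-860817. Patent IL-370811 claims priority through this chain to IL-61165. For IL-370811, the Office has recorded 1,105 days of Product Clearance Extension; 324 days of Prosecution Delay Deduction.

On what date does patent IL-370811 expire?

2032-10-06

Earliest priority filing: 11 March 2016.
Base term: 11 March 2016 + 15 years → 11 March 2031.
Product Clearance Extension: 1105 days claimed exceeds the 899-day cap, so +899 days → 26 August 2033.
Prosecution Delay Deduction: −324 days → 6 October 2032.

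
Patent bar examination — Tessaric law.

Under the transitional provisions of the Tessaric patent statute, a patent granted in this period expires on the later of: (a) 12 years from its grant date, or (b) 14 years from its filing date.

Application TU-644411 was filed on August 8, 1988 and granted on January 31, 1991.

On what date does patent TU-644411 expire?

2003-01-31

(a) grant + 12 years → 31 January 2003.
(b) filing + 14 years → 8 August 2002.
Later of the two: 31 January 2003.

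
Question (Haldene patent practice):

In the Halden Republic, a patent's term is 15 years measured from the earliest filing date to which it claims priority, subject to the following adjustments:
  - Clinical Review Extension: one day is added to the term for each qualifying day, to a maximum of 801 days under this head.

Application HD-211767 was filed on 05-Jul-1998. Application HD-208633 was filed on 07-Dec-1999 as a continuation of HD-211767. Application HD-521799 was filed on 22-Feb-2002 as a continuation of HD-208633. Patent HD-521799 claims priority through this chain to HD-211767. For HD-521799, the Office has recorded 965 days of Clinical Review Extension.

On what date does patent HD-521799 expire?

2015-09-14

Earliest priority filing: 5 July 1998.
Base term: 5 July 1998 + 15 years → 5 July 2013.
Clinical Review Extension: 965 days claimed exceeds the 801-day cap, so +801 days → 14 September 2015.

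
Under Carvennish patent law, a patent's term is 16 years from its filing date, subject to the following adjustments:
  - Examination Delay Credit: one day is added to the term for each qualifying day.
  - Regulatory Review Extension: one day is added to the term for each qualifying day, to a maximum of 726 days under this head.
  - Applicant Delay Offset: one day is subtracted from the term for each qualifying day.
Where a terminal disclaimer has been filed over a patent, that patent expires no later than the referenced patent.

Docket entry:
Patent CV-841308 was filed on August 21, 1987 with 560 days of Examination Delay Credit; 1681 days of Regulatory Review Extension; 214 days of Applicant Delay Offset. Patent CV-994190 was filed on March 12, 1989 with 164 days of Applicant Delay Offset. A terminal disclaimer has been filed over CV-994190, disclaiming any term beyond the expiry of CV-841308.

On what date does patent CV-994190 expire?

September 29, 2004

Natural term of CV-994190:
  Base: filing + 16 years → 12 March 2005.
  Applicant Delay Offset: −164 days → 29 September 2004.
Expiry of referenced patent CV-841308:
  Base: filing + 16 years → 21 August 2003.
  Examination Delay Credit: +560 days → 3 March 2005.
  Regulatory Review Extension: 1681 days claimed exceeds the 726-day cap, so +726 days → 27 February 2007.
  Applicant Delay Offset: −214 days → 28 July 2006.
Terminal disclaimer: CV-994190 expires on the earlier of 29 September 2004 and 28 July 2006.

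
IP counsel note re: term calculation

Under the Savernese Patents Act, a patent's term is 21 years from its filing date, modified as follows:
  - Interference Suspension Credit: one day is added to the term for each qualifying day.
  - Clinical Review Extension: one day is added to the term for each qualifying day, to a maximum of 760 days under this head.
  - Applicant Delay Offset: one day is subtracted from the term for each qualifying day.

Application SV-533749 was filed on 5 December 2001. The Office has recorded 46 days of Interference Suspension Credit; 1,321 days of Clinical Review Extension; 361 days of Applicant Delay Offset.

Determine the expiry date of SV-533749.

Base term: filing date + 21 years → 5 December 2022.
Interference Suspension Credit: +46 days → 20 January 2023.
Clinical Review Extension: 1321 days claimed exceeds the 760-day cap, so +760 days → 18 February 2025.
Applicant Delay Offset: −361 days → 23 February 2024.

February 23, 2024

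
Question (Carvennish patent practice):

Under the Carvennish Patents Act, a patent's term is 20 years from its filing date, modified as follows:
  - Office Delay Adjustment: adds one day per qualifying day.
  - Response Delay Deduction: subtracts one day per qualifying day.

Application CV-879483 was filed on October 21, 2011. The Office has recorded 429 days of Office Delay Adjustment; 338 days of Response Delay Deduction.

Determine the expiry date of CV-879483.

January 20, 2032

Base term: filing date + 20 years → 21 October 2031.
Office Delay Adjustment: +429 days → 23 December 2032.
Response Delay Deduction: −338 days → 20 January 2032.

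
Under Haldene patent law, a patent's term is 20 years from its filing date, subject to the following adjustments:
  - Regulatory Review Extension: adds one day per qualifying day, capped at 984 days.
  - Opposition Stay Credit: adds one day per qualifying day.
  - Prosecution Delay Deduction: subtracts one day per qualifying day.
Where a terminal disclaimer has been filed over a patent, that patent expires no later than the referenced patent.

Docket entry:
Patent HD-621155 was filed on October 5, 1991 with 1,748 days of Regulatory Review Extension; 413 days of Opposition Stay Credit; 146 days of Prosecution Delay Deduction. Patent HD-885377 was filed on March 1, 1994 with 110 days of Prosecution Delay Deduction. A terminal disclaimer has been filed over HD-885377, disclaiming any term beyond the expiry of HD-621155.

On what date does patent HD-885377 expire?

2013-11-11

Natural term of HD-885377:
  Base: filing + 20 years → 1 March 2014.
  Prosecution Delay Deduction: −110 days → 11 November 2013.
Expiry of referenced patent HD-621155:
  Base: filing + 20 years → 5 October 2011.
  Regulatory Review Extension: 1748 days claimed exceeds the 984-day cap, so +984 days → 15 June 2014.
  Opposition Stay Credit: +413 days → 2 August 2015.
  Prosecution Delay Deduction: −146 days → 9 March 2015.
Terminal disclaimer: HD-885377 expires on the earlier of 11 November 2013 and 9 March 2015.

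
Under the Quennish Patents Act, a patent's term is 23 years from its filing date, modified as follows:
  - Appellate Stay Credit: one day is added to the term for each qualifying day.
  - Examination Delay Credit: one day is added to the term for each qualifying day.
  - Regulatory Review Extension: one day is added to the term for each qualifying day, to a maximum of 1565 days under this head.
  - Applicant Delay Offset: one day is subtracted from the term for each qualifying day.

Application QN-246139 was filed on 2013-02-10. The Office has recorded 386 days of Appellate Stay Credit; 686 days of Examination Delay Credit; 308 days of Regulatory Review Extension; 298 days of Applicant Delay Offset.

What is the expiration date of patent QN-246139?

Base term: filing date + 23 years → 10 February 2036.
Appellate Stay Credit: +386 days → 2 March 2037.
Examination Delay Credit: +686 days → 17 January 2039.
Regulatory Review Extension: 308 days (within the 1565-day cap) → +308 days → 21 November 2039.
Applicant Delay Offset: −298 days → 27 January 2039.

2039-01-27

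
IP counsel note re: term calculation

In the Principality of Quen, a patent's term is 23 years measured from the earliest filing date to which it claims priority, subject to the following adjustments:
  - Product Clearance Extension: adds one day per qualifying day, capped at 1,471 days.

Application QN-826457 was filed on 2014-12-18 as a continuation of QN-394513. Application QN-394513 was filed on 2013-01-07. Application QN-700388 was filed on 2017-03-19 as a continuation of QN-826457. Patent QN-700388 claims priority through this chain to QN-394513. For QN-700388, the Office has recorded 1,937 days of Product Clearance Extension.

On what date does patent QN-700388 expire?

2040-01-17

Earliest priority filing: 7 January 2013.
Base term: 7 January 2013 + 23 years → 7 January 2036.
Product Clearance Extension: 1937 days claimed exceeds the 1471-day cap, so +1471 days → 17 January 2040.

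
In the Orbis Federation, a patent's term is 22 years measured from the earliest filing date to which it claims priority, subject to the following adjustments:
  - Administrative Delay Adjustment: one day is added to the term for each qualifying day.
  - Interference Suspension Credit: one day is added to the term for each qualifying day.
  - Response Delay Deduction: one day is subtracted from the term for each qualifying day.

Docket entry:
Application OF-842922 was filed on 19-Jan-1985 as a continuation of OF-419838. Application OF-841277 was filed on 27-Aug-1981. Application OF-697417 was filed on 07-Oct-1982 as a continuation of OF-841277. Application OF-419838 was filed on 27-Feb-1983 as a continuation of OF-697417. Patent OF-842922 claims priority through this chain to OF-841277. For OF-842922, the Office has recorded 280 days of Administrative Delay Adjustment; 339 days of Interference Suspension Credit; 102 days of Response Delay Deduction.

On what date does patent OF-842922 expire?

Earliest priority filing: 27 August 1981.
Base term: 27 August 1981 + 22 years → 27 August 2003.
Administrative Delay Adjustment: +280 days → 2 June 2004.
Interference Suspension Credit: +339 days → 7 May 2005.
Response Delay Deduction: −102 days → 25 January 2005.

2005-01-25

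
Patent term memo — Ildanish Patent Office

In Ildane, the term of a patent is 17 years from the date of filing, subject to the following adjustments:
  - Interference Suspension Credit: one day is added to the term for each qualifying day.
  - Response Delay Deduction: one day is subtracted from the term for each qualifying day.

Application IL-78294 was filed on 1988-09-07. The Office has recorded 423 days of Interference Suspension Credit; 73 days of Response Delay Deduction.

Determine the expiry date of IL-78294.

August 23, 2006

Base term: filing date + 17 years → 7 September 2005.
Interference Suspension Credit: +423 days → 4 November 2006.
Response Delay Deduction: −73 days → 23 August 2006.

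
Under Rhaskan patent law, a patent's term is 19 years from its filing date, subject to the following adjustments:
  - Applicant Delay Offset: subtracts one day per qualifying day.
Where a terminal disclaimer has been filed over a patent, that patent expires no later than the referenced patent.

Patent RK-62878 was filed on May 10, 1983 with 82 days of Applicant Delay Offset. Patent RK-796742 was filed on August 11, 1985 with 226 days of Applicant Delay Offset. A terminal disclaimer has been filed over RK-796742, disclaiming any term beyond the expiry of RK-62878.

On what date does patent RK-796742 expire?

Natural term of RK-796742:
  Base: filing + 19 years → 11 August 2004.
  Applicant Delay Offset: −226 days → 29 December 2003.
Expiry of referenced patent RK-62878:
  Base: filing + 19 years → 10 May 2002.
  Applicant Delay Offset: −82 days → 17 February 2002.
Terminal disclaimer: RK-796742 expires on the earlier of 29 December 2003 and 17 February 2002.

February 17, 2002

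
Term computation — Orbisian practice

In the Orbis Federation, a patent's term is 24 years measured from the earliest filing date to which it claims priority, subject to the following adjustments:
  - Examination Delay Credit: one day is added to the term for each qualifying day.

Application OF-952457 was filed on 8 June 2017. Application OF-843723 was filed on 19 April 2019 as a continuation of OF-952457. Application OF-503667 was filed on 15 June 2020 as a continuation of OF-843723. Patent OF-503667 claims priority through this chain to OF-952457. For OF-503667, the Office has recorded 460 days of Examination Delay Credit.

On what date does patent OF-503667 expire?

Earliest priority filing: 8 June 2017.
Base term: 8 June 2017 + 24 years → 8 June 2041.
Examination Delay Credit: +460 days → 11 September 2042.

September 11, 2042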